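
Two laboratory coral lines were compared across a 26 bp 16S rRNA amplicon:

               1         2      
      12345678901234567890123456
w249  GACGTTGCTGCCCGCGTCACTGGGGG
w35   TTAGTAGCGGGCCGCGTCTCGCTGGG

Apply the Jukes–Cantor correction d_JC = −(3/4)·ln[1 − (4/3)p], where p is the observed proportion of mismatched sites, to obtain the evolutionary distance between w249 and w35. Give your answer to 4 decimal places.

The sequences differ at positions 1 (G/T), 2 (A/T), 3 (C/A), 6 (T/A), 9 (T/G), 11 (C/G), 19 (A/T), 21 (T/G), 22 (G/C), 23 (G/T).
p = 10/26 = 0.384615.
d = −0.75 · ln(1 − (4/3)·0.384615) = −0.75 · ln(0.487180) = −0.75 · (-0.719122) = 0.5393.

0.5393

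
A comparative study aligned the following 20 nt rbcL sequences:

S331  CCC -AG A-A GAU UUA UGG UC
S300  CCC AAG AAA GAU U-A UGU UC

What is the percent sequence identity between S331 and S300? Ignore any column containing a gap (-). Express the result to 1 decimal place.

Excluding the 3 gap columns leaves 17 comparable sites.
A single mismatch occurs at site 18 (G→U).
16 of the 17 comparable sites match, so the percent identity is 16/17 × 100 = 94.1%.

94.1%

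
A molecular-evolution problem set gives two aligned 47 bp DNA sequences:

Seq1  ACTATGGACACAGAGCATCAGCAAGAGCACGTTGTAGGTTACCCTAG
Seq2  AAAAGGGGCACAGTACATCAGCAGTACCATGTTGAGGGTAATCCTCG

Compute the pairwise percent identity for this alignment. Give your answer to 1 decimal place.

Differing sites — 2:C/A; 3:T/A; 5:T/G; 8:A/G; 14:A/T; 15:G/A; 24:A/G; 25:G/T; 27:G/C; 30:C/T; 35:T/A; 36:A/G; 40:T/A; 42:C/T; 46:A/C.
32 of the 47 sites match, so the percent identity is 32/47 × 100 = 68.1%.

68.1%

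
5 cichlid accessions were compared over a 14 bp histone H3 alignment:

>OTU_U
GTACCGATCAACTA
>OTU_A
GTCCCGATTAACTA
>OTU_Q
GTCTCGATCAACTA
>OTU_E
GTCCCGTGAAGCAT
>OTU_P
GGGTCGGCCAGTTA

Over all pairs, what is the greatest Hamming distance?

9

Pairwise Hamming distances:
  OTU_U vs OTU_A: 2
  OTU_U vs OTU_Q: 2
  OTU_U vs OTU_E: 7
  OTU_U vs OTU_P: 7
  OTU_A vs OTU_Q: 2
  OTU_A vs OTU_E: 6
  OTU_A vs OTU_P: 8
  OTU_Q vs OTU_E: 7
  OTU_Q vs OTU_P: 6
  OTU_E vs OTU_P: 9
The largest is 9, between OTU_E and OTU_P.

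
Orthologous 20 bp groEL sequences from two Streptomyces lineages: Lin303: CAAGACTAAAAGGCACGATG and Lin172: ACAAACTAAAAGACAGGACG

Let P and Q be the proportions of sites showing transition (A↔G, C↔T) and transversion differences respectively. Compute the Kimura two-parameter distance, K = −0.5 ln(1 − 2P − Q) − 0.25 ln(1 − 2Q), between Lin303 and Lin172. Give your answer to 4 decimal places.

Mismatches occur at site 1 (C/A, transversion), site 2 (A/C, transversion), site 4 (G/A, transition), site 13 (G/A, transition), site 16 (C/G, transversion), site 19 (T/C, transition).
Of the 6 differences, 3 transitions and 3 transversions over 20 sites: P = 3/20 = 0.150000, Q = 3/20 = 0.150000.
d = −0.5·ln(0.550000) − 0.25·ln(0.700000) = −0.5·(-0.597837) − 0.25·(-0.356675) = 0.3881.

0.3881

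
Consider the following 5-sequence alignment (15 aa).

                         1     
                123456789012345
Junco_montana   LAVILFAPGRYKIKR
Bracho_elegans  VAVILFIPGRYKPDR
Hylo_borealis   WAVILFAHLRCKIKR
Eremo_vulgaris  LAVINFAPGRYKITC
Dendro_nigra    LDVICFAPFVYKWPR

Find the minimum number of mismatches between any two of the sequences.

3

Pairwise Hamming distances:
  Junco_montana vs Bracho_elegans: 4
  Junco_montana vs Hylo_borealis: 4
  Junco_montana vs Eremo_vulgaris: 3
  Junco_montana vs Dendro_nigra: 6
  Bracho_elegans vs Hylo_borealis: 7
  Bracho_elegans vs Eremo_vulgaris: 6
  Bracho_elegans vs Dendro_nigra: 8
  Hylo_borealis vs Eremo_vulgaris: 7
  Hylo_borealis vs Dendro_nigra: 9
  Eremo_vulgaris vs Dendro_nigra: 7
The smallest is 3, between Junco_montana and Eremo_vulgaris.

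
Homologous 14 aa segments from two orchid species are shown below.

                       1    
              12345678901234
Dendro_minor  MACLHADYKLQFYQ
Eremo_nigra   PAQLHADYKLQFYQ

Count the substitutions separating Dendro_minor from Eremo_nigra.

2

The sequences differ at positions 1 (M/P), 3 (C/Q).
That gives 2 mismatches out of 14 aligned sites, so the Hamming distance is 2.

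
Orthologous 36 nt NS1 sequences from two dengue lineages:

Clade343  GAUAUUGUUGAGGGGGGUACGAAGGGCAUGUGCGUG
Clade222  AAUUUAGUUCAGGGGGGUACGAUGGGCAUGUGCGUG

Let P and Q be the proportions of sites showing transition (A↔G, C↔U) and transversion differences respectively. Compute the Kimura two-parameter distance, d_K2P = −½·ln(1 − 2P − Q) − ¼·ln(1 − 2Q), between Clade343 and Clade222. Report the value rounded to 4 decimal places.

Differing sites — 1:G/A (Ti); 4:A/U (Tv); 6:U/A (Tv); 10:G/C (Tv); 23:A/U (Tv).
Of the 5 differences, 1 transition and 4 transversions over 36 sites: P = 1/36 = 0.027778, Q = 4/36 = 0.111111.
d = −0.5·ln(0.833333) − 0.25·ln(0.777778) = −0.5·(-0.182322) − 0.25·(-0.251314) = 0.1540.

0.1540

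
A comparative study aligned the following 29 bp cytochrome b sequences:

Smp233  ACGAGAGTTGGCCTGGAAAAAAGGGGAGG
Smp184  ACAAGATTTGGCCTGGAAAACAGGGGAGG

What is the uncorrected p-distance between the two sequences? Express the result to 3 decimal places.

Mismatches occur at site 3 (G/A), site 7 (G/T), site 21 (A/C).
There are 3 differences over 29 sites, so p = 3/29 = 0.103.

0.103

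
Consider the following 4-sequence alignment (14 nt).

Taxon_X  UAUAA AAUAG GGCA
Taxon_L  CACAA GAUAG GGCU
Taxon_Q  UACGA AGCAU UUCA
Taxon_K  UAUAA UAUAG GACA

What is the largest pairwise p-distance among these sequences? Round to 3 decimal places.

0.643

Pairwise Hamming distances:
  Taxon_X vs Taxon_L: 4
  Taxon_X vs Taxon_Q: 7
  Taxon_X vs Taxon_K: 2
  Taxon_L vs Taxon_Q: 9
  Taxon_L vs Taxon_K: 5
  Taxon_Q vs Taxon_K: 8
The largest is 9 mismatches, between Taxon_L and Taxon_Q; p = 9/14 = 0.643.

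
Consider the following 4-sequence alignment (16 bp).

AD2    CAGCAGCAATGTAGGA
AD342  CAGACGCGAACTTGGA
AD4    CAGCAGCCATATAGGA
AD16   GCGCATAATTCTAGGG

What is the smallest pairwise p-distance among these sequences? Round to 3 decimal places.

Pairwise Hamming distances:
  AD2 vs AD342: 6
  AD2 vs AD4: 2
  AD2 vs AD16: 7
  AD342 vs AD4: 6
  AD342 vs AD16: 11
  AD4 vs AD16: 8
The smallest is 2 mismatches, between AD2 and AD4; p = 2/16 = 0.125.

0.125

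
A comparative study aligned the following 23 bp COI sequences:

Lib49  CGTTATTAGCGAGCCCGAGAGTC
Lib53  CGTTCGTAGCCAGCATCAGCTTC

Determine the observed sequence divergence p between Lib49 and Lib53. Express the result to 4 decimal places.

0.3478

Differing sites — 5:A/C; 6:T/G; 11:G/C; 15:C/A; 16:C/T; 17:G/C; 20:A/C; 21:G/T.
There are 8 differences over 23 sites, so p = 8/23 = 0.3478.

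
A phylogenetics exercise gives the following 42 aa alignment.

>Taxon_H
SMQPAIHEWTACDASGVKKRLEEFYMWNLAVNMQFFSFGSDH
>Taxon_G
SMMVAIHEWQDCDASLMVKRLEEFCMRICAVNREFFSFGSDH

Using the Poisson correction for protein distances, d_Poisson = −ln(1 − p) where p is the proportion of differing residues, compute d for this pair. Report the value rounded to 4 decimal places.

Mismatches occur at site 3 (Q→M), site 4 (P→V), site 10 (T→Q), site 11 (A→D), site 16 (G→L), site 17 (V→M), site 18 (K→V), site 25 (Y→C), site 27 (W→R), site 28 (N→I), site 29 (L→C), site 33 (M→R), site 34 (Q→E).
p = 13/42 = 0.309524.
d = −ln(1 − 0.309524) = −ln(0.690476) = 0.3704.

0.3704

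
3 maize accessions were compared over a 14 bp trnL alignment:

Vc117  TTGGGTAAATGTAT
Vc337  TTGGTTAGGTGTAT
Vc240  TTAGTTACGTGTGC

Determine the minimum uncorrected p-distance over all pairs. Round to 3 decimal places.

Pairwise Hamming distances:
  Vc117 vs Vc337: 3
  Vc117 vs Vc240: 6
  Vc337 vs Vc240: 4
The smallest is 3 mismatches, between Vc117 and Vc337; p = 3/14 = 0.214.

0.214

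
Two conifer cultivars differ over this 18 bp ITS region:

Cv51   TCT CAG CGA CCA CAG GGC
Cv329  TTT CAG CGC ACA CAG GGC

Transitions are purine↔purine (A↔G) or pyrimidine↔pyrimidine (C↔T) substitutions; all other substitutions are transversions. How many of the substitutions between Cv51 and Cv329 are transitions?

Mismatches occur at site 2 (C↔T, transition), site 9 (A↔C, transversion), site 10 (C↔A, transversion).
Of the 3 differences, 1 transition and 2 transversions, so the answer is 1.

1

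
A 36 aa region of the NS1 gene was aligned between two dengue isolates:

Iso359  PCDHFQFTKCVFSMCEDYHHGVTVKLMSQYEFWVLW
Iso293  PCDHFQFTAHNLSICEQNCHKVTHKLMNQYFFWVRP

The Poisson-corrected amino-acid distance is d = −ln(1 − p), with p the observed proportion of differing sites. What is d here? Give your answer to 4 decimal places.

0.4925

Differing sites — 9:K/A; 10:C/H; 11:V/N; 12:F/L; 14:M/I; 17:D/Q; 18:Y/N; 19:H/C; 21:G/K; 24:V/H; 28:S/N; 31:E/F; 35:L/R; 36:W/P.
p = 14/36 = 0.388889.
d = −ln(1 − 0.388889) = −ln(0.611111) = 0.4925.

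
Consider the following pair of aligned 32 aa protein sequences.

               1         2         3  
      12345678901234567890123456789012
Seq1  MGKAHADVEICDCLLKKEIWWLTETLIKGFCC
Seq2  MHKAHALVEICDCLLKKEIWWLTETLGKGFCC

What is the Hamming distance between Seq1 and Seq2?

3

The sequences differ at positions 2 (G/H), 7 (D/L), 27 (I/G).
That gives 3 mismatches out of 32 aligned sites, so the Hamming distance is 3.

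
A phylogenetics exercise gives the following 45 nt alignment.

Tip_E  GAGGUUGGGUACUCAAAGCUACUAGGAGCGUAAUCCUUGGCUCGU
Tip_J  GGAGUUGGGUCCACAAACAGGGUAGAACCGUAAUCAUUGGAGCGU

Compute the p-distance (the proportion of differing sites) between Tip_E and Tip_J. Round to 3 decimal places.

Differing sites — 2:A/G; 3:G/A; 11:A/C; 13:U/A; 18:G/C; 19:C/A; 20:U/G; 21:A/G; 22:C/G; 26:G/A; 28:G/C; 36:C/A; 41:C/A; 42:U/G.
There are 14 differences over 45 sites, so p = 14/45 = 0.311.

0.311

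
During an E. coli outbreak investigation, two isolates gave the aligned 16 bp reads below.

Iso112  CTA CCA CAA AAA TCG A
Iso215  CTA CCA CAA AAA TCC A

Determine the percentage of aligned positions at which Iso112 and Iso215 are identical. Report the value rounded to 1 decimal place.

93.8%

A single mismatch occurs at site 15 (G→C).
15 of the 16 sites match, so the percent identity is 15/16 × 100 = 93.8%.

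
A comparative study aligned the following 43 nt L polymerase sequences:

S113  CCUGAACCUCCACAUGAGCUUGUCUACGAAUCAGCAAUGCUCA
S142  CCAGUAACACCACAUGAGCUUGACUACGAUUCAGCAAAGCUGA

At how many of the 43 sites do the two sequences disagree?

8

Mismatches occur at site 3 (U↔A), site 5 (A↔U), site 7 (C↔A), site 9 (U↔A), site 23 (U↔A), site 30 (A↔U), site 38 (U↔A), site 42 (C↔G).
That gives 8 mismatches out of 43 aligned sites, so the Hamming distance is 8.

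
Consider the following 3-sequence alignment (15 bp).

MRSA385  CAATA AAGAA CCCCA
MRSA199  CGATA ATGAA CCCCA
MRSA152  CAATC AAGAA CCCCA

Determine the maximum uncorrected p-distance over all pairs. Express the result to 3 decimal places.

0.200

Pairwise Hamming distances:
  MRSA385 vs MRSA199: 2
  MRSA385 vs MRSA152: 1
  MRSA199 vs MRSA152: 3
The largest is 3 mismatches, between MRSA199 and MRSA152; p = 3/15 = 0.200.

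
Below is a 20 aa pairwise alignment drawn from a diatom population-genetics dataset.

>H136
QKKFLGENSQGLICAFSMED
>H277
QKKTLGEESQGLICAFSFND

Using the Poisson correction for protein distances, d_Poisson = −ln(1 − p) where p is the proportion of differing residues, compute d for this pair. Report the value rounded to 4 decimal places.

Mismatches occur at site 4 (F→T), site 8 (N→E), site 18 (M→F), site 19 (E→N).
p = 4/20 = 0.200000.
d = −ln(1 − 0.200000) = −ln(0.800000) = 0.2231.

0.2231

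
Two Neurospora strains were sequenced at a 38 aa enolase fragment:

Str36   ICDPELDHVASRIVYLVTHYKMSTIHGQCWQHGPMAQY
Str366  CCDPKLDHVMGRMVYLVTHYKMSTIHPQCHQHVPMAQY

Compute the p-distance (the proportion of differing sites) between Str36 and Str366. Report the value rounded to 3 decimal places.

Mismatches occur at site 1 (I↔C), site 5 (E↔K), site 10 (A↔M), site 11 (S↔G), site 13 (I↔M), site 27 (G↔P), site 30 (W↔H), site 33 (G↔V).
There are 8 differences over 38 sites, so p = 8/38 = 0.211.

0.211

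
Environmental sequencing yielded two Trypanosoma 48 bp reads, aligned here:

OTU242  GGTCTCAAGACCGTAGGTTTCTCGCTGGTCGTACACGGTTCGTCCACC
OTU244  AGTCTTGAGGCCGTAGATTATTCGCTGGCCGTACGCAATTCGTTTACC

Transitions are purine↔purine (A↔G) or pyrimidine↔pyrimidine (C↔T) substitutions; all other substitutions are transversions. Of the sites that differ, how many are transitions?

Differing sites — 1:G/A (Ti); 6:C/T (Ti); 7:A/G (Ti); 10:A/G (Ti); 17:G/A (Ti); 20:T/A (Tv); 21:C/T (Ti); 29:T/C (Ti); 35:A/G (Ti); 37:G/A (Ti); 38:G/A (Ti); 44:C/T (Ti); 45:C/T (Ti).
Of the 13 differences, 12 transitions and 1 transversion, so the answer is 12.

12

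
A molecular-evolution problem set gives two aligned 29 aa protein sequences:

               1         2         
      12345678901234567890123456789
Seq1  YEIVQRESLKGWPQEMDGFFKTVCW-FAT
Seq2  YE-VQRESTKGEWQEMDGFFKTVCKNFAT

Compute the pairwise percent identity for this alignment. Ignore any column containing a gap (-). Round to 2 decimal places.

85.19%

Excluding the 2 gap columns leaves 27 comparable sites.
The sequences differ at positions 9 (L/T), 12 (W/E), 13 (P/W), 25 (W/K).
23 of the 27 comparable sites match, so the percent identity is 23/27 × 100 = 85.19%.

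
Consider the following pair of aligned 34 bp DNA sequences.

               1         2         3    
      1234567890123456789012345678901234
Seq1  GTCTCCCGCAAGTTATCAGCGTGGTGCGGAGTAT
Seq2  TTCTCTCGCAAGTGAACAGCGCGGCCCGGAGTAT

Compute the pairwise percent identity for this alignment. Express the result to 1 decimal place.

Differing sites — 1:G/T; 6:C/T; 14:T/G; 16:T/A; 22:T/C; 25:T/C; 26:G/C.
27 of the 34 sites match, so the percent identity is 27/34 × 100 = 79.4%.

79.4%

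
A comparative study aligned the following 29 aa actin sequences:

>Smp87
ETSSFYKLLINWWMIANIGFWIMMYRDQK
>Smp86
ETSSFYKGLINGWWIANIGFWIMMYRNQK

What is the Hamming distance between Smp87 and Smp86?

4

Mismatches occur at site 8 (L/G), site 12 (W/G), site 14 (M/W), site 27 (D/N).
That gives 4 mismatches out of 29 aligned sites, so the Hamming distance is 4.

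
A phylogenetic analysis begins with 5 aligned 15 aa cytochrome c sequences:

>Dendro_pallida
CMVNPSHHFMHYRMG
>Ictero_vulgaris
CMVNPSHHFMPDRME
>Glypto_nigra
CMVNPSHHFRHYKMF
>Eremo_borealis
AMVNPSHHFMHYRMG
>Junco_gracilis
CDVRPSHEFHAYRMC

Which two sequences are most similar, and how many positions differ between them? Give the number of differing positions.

1

Pairwise Hamming distances:
  Dendro_pallida vs Ictero_vulgaris: 3
  Dendro_pallida vs Glypto_nigra: 3
  Dendro_pallida vs Eremo_borealis: 1
  Dendro_pallida vs Junco_gracilis: 6
  Ictero_vulgaris vs Glypto_nigra: 5
  Ictero_vulgaris vs Eremo_borealis: 4
  Ictero_vulgaris vs Junco_gracilis: 7
  Glypto_nigra vs Eremo_borealis: 4
  Glypto_nigra vs Junco_gracilis: 7
  Eremo_borealis vs Junco_gracilis: 7
The smallest is 1, between Dendro_pallida and Eremo_borealis.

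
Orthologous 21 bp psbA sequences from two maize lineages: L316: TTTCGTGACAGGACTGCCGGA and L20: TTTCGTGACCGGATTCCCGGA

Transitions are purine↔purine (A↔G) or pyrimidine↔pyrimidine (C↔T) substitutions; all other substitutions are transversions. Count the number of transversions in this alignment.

2

Mismatches occur at site 10 (A→C, transversion), site 14 (C→T, transition), site 16 (G→C, transversion).
Of the 3 differences, 1 transition and 2 transversions, so the answer is 2.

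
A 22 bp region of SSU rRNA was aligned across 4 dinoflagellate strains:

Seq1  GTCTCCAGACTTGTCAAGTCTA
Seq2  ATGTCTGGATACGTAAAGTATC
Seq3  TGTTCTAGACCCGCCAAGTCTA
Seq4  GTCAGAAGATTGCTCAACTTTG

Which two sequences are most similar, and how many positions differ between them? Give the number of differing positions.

7

Pairwise Hamming distances:
  Seq1 vs Seq2: 10
  Seq1 vs Seq3: 7
  Seq1 vs Seq4: 9
  Seq2 vs Seq3: 10
  Seq2 vs Seq4: 13
  Seq3 vs Seq4: 14
The smallest is 7, between Seq1 and Seq3.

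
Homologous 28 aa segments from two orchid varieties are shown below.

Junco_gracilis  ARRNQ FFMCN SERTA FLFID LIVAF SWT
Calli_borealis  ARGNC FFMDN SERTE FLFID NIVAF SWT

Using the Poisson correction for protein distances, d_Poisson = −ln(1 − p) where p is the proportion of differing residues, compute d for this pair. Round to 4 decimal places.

0.1967

Differing sites — 3:R/G; 5:Q/C; 9:C/D; 15:A/E; 21:L/N.
p = 5/28 = 0.178571.
d = −ln(1 − 0.178571) = −ln(0.821429) = 0.1967.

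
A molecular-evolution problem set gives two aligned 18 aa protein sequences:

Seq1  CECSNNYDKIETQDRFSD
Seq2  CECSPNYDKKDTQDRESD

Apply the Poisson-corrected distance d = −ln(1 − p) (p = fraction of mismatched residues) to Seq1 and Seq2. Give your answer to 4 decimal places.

Mismatches occur at site 5 (N↔P), site 10 (I↔K), site 11 (E↔D), site 16 (F↔E).
p = 4/18 = 0.222222.
d = −ln(1 − 0.222222) = −ln(0.777778) = 0.2513.

0.2513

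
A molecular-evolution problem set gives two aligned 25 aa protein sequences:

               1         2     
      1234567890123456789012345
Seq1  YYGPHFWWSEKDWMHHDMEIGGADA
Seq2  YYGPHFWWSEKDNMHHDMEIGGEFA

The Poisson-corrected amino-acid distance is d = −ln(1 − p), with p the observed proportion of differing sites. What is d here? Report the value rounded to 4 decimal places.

0.1278

Differing sites — 13:W/N; 23:A/E; 24:D/F.
p = 3/25 = 0.120000.
d = −ln(1 − 0.120000) = −ln(0.880000) = 0.1278.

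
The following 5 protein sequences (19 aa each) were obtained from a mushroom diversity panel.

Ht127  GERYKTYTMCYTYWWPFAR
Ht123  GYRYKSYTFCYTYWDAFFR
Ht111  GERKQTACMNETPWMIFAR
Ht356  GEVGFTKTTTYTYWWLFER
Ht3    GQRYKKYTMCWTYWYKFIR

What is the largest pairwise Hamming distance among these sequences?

Pairwise Hamming distances:
  Ht127 vs Ht123: 6
  Ht127 vs Ht111: 9
  Ht127 vs Ht356: 8
  Ht127 vs Ht3: 6
  Ht123 vs Ht111: 13
  Ht123 vs Ht356: 11
  Ht123 vs Ht3: 7
  Ht111 vs Ht356: 12
  Ht111 vs Ht3: 12
  Ht356 vs Ht3: 12
The largest is 13, between Ht123 and Ht111.

13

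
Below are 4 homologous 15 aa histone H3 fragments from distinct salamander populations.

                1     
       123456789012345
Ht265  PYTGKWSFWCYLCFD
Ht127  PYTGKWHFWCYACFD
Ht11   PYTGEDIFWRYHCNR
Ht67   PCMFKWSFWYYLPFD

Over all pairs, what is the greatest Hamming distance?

11

Pairwise Hamming distances:
  Ht265 vs Ht127: 2
  Ht265 vs Ht11: 7
  Ht265 vs Ht67: 5
  Ht127 vs Ht11: 7
  Ht127 vs Ht67: 7
  Ht11 vs Ht67: 11
The largest is 11, between Ht11 and Ht67.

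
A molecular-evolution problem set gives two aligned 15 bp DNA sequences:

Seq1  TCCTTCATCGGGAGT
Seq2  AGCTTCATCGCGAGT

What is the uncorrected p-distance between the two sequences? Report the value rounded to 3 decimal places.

0.200

The sequences differ at positions 1 (T/A), 2 (C/G), 11 (G/C).
There are 3 differences over 15 sites, so p = 3/15 = 0.200.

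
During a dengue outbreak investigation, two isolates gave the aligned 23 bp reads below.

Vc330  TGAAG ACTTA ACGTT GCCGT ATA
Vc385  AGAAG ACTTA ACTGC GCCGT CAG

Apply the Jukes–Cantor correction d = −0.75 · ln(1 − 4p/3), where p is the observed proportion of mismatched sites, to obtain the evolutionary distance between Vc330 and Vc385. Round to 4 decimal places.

Mismatches occur at site 1 (T/A), site 13 (G/T), site 14 (T/G), site 15 (T/C), site 21 (A/C), site 22 (T/A), site 23 (A/G).
p = 7/23 = 0.304348.
d = −0.75 · ln(1 − (4/3)·0.304348) = −0.75 · ln(0.594203) = −0.75 · (-0.520534) = 0.3904.

0.3904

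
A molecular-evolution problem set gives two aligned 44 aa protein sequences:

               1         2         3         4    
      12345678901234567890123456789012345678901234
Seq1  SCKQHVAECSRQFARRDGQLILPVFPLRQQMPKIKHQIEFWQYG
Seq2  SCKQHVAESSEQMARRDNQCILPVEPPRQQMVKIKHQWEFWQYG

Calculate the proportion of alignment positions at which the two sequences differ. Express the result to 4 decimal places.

0.2045

The sequences differ at positions 9 (C/S), 11 (R/E), 13 (F/M), 18 (G/N), 20 (L/C), 25 (F/E), 27 (L/P), 32 (P/V), 38 (I/W).
There are 9 differences over 44 sites, so p = 9/44 = 0.2045.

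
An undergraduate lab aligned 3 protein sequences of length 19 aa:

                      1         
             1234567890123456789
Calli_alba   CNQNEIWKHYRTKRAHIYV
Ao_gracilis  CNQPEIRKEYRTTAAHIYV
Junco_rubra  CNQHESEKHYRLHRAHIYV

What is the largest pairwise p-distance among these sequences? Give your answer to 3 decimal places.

Pairwise Hamming distances:
  Calli_alba vs Ao_gracilis: 5
  Calli_alba vs Junco_rubra: 5
  Ao_gracilis vs Junco_rubra: 7
The largest is 7 mismatches, between Ao_gracilis and Junco_rubra; p = 7/19 = 0.368.

0.368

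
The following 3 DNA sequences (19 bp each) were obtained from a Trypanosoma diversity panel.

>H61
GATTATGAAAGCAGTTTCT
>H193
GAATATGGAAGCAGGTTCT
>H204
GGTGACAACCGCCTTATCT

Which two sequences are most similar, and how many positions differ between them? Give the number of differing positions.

3

Pairwise Hamming distances:
  H61 vs H193: 3
  H61 vs H204: 9
  H193 vs H204: 12
The smallest is 3, between H61 and H193.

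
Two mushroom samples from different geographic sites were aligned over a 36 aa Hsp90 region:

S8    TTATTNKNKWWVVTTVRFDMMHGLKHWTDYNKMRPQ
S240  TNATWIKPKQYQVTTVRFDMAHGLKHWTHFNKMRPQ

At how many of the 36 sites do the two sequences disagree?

Mismatches occur at site 2 (T→N), site 5 (T→W), site 6 (N→I), site 8 (N→P), site 10 (W→Q), site 11 (W→Y), site 12 (V→Q), site 21 (M→A), site 29 (D→H), site 30 (Y→F).
That gives 10 mismatches out of 36 aligned sites, so the Hamming distance is 10.

10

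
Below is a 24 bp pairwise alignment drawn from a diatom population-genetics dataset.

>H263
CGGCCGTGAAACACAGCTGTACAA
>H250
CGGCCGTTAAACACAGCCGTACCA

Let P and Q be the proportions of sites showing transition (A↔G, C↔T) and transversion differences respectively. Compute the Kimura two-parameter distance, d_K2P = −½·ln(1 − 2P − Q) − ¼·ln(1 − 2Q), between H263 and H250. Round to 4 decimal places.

Differing sites — 8:G/T (Tv); 18:T/C (Ti); 23:A/C (Tv).
Of the 3 differences, 1 transition and 2 transversions over 24 sites: P = 1/24 = 0.041667, Q = 2/24 = 0.083333.
d = −0.5·ln(0.833333) − 0.25·ln(0.833334) = −0.5·(-0.182322) − 0.25·(-0.182321) = 0.1367.

0.1367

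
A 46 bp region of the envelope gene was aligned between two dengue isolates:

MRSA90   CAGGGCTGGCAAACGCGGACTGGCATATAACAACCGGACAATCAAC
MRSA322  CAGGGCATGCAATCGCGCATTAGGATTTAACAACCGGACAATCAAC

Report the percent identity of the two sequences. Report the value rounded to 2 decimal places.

Differing sites — 7:T/A; 8:G/T; 13:A/T; 18:G/C; 20:C/T; 22:G/A; 24:C/G; 27:A/T.
38 of the 46 sites match, so the percent identity is 38/46 × 100 = 82.61%.

82.61%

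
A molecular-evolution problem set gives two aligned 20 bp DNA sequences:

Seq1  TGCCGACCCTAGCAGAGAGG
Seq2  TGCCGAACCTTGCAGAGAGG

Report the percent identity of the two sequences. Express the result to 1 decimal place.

The sequences differ at positions 7 (C/A), 11 (A/T).
18 of the 20 sites match, so the percent identity is 18/20 × 100 = 90.0%.

90.0%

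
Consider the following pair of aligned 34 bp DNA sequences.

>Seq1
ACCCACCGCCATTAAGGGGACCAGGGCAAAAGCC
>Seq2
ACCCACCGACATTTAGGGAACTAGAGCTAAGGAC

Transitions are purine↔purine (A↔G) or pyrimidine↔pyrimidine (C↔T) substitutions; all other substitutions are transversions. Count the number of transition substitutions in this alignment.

Mismatches occur at site 9 (C↔A, transversion), site 14 (A↔T, transversion), site 19 (G↔A, transition), site 22 (C↔T, transition), site 25 (G↔A, transition), site 28 (A↔T, transversion), site 31 (A↔G, transition), site 33 (C↔A, transversion).
Of the 8 differences, 4 transitions and 4 transversions, so the answer is 4.

4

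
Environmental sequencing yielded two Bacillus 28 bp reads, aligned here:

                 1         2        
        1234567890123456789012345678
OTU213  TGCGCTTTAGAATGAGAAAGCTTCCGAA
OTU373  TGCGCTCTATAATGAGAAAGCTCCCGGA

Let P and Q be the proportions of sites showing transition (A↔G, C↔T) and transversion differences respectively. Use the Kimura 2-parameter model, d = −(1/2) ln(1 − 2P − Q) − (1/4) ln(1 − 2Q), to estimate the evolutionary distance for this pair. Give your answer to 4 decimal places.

Mismatches occur at site 7 (T→C, transition), site 10 (G→T, transversion), site 23 (T→C, transition), site 27 (A→G, transition).
Of the 4 differences, 3 transitions and 1 transversion over 28 sites: P = 3/28 = 0.107143, Q = 1/28 = 0.035714.
d = −0.5·ln(0.750000) − 0.25·ln(0.928572) = −0.5·(-0.287682) − 0.25·(-0.074107) = 0.1624.

0.1624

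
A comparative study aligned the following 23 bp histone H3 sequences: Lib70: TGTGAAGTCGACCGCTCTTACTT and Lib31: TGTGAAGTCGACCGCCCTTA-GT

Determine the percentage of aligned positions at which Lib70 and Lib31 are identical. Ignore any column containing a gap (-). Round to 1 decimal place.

90.9%

Excluding the 1 gap column leaves 22 comparable sites.
Differing sites — 16:T/C; 22:T/G.
20 of the 22 comparable sites match, so the percent identity is 20/22 × 100 = 90.9%.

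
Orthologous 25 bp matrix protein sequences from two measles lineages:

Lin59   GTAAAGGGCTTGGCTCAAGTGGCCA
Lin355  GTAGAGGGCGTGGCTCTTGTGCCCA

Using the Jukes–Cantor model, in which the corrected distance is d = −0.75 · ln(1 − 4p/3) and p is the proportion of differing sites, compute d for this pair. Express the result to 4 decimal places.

0.2326

Differing sites — 4:A/G; 10:T/G; 17:A/T; 18:A/T; 22:G/C.
p = 5/25 = 0.200000.
d = −0.75 · ln(1 − (4/3)·0.200000) = −0.75 · ln(0.733333) = −0.75 · (-0.310155) = 0.2326.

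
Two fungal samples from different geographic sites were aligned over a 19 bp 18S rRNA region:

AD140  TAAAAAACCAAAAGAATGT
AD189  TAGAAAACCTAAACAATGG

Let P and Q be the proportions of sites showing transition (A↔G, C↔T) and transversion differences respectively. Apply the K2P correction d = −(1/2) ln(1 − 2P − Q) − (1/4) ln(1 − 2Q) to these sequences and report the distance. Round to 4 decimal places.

0.2476

Differing sites — 3:A/G (Ti); 10:A/T (Tv); 14:G/C (Tv); 19:T/G (Tv).
Of the 4 differences, 1 transition and 3 transversions over 19 sites: P = 1/19 = 0.052632, Q = 3/19 = 0.157895.
d = −0.5·ln(0.736841) − 0.25·ln(0.684210) = −0.5·(-0.305383) − 0.25·(-0.379490) = 0.2476.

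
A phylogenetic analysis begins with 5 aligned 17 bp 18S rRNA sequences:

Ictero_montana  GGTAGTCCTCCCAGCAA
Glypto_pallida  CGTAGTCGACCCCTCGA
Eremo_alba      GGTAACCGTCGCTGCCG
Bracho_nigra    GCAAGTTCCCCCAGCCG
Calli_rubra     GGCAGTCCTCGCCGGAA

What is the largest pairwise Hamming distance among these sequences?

Pairwise Hamming distances:
  Ictero_montana vs Glypto_pallida: 6
  Ictero_montana vs Eremo_alba: 7
  Ictero_montana vs Bracho_nigra: 6
  Ictero_montana vs Calli_rubra: 4
  Glypto_pallida vs Eremo_alba: 9
  Glypto_pallida vs Bracho_nigra: 10
  Glypto_pallida vs Calli_rubra: 8
  Eremo_alba vs Bracho_nigra: 9
  Eremo_alba vs Calli_rubra: 8
  Bracho_nigra vs Calli_rubra: 9
The largest is 10, between Glypto_pallida and Bracho_nigra.

10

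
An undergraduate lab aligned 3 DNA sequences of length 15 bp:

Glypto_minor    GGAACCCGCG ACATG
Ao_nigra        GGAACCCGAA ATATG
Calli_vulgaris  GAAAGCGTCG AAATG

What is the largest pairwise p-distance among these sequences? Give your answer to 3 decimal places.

Pairwise Hamming distances:
  Glypto_minor vs Ao_nigra: 3
  Glypto_minor vs Calli_vulgaris: 5
  Ao_nigra vs Calli_vulgaris: 7
The largest is 7 mismatches, between Ao_nigra and Calli_vulgaris; p = 7/15 = 0.467.

0.467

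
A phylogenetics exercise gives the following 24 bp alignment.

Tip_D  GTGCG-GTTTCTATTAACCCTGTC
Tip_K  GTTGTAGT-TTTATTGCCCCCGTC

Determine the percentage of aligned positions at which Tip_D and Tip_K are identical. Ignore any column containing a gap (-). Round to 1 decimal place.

Excluding the 2 gap columns leaves 22 comparable sites.
Mismatches occur at site 3 (G↔T), site 4 (C↔G), site 5 (G↔T), site 11 (C↔T), site 16 (A↔G), site 17 (A↔C), site 21 (T↔C).
15 of the 22 comparable sites match, so the percent identity is 15/22 × 100 = 68.2%.

68.2%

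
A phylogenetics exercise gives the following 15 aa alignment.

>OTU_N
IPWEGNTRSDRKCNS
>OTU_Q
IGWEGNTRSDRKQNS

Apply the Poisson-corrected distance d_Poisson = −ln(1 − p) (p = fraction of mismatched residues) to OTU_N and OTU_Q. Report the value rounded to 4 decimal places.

Differing sites — 2:P/G; 13:C/Q.
p = 2/15 = 0.133333.
d = −ln(1 − 0.133333) = −ln(0.866667) = 0.1431.

0.1431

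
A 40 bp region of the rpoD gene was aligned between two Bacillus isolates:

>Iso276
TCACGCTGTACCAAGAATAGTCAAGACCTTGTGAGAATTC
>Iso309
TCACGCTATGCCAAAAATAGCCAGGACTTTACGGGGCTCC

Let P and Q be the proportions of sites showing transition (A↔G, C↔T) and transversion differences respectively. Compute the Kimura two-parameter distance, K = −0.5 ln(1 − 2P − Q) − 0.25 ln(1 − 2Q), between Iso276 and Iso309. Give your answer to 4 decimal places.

The sequences differ at positions 8 (G/A, transition), 10 (A/G, transition), 15 (G/A, transition), 21 (T/C, transition), 24 (A/G, transition), 28 (C/T, transition), 31 (G/A, transition), 32 (T/C, transition), 34 (A/G, transition), 36 (A/G, transition), 37 (A/C, transversion), 39 (T/C, transition).
Of the 12 differences, 11 transitions and 1 transversion over 40 sites: P = 11/40 = 0.275000, Q = 1/40 = 0.025000.
d = −0.5·ln(0.425000) − 0.25·ln(0.950000) = −0.5·(-0.855666) − 0.25·(-0.051293) = 0.4407.

0.4407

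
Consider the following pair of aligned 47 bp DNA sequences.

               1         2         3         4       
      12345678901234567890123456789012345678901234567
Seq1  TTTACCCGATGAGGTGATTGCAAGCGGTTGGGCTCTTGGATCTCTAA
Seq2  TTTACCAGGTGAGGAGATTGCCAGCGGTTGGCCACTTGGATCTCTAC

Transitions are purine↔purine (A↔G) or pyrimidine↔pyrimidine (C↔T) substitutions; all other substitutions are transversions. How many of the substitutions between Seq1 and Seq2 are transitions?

1

Differing sites — 7:C/A (Tv); 9:A/G (Ti); 15:T/A (Tv); 22:A/C (Tv); 32:G/C (Tv); 34:T/A (Tv); 47:A/C (Tv).
Of the 7 differences, 1 transition and 6 transversions, so the answer is 1.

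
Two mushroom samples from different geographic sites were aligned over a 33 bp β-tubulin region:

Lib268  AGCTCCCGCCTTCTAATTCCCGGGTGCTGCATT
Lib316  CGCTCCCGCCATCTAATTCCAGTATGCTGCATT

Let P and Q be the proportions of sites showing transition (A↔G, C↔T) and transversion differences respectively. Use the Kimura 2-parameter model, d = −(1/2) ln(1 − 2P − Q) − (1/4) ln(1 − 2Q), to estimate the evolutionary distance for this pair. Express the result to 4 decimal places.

0.1697

Differing sites — 1:A/C (Tv); 11:T/A (Tv); 21:C/A (Tv); 23:G/T (Tv); 24:G/A (Ti).
Of the 5 differences, 1 transition and 4 transversions over 33 sites: P = 1/33 = 0.030303, Q = 4/33 = 0.121212.
d = −0.5·ln(0.818182) − 0.25·ln(0.757576) = −0.5·(-0.200670) − 0.25·(-0.277631) = 0.1697.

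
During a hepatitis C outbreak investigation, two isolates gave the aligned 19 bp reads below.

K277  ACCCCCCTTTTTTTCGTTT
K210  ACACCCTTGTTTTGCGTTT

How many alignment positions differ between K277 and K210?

The sequences differ at positions 3 (C/A), 7 (C/T), 9 (T/G), 14 (T/G).
That gives 4 mismatches out of 19 aligned sites, so the Hamming distance is 4.

4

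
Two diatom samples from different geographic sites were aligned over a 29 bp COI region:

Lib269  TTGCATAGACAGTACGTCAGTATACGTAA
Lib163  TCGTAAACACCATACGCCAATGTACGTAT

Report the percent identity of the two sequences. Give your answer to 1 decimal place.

65.5%

Differing sites — 2:T/C; 4:C/T; 6:T/A; 8:G/C; 11:A/C; 12:G/A; 17:T/C; 20:G/A; 22:A/G; 29:A/T.
19 of the 29 sites match, so the percent identity is 19/29 × 100 = 65.5%.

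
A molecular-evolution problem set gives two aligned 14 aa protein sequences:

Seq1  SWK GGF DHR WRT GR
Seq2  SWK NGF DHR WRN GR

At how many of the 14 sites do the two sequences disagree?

Differing sites — 4:G/N; 12:T/N.
That gives 2 mismatches out of 14 aligned sites, so the Hamming distance is 2.

2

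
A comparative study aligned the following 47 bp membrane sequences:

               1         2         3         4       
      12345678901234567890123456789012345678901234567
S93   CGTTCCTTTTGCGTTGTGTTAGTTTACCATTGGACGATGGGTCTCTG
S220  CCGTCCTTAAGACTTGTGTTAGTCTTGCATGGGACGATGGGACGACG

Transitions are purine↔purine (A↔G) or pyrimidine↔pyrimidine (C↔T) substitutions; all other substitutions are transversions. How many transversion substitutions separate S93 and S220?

The sequences differ at positions 2 (G/C, transversion), 3 (T/G, transversion), 9 (T/A, transversion), 10 (T/A, transversion), 12 (C/A, transversion), 13 (G/C, transversion), 24 (T/C, transition), 26 (A/T, transversion), 27 (C/G, transversion), 31 (T/G, transversion), 42 (T/A, transversion), 44 (T/G, transversion), 45 (C/A, transversion), 46 (T/C, transition).
Of the 14 differences, 2 transitions and 12 transversions, so the answer is 12.

12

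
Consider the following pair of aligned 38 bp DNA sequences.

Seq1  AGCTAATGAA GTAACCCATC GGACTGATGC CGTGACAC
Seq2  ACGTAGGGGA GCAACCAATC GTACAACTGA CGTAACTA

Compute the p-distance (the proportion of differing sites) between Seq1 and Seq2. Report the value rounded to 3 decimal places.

0.395

The sequences differ at positions 2 (G/C), 3 (C/G), 6 (A/G), 7 (T/G), 9 (A/G), 12 (T/C), 17 (C/A), 22 (G/T), 25 (T/A), 26 (G/A), 27 (A/C), 30 (C/A), 34 (G/A), 37 (A/T), 38 (C/A).
There are 15 differences over 38 sites, so p = 15/38 = 0.395.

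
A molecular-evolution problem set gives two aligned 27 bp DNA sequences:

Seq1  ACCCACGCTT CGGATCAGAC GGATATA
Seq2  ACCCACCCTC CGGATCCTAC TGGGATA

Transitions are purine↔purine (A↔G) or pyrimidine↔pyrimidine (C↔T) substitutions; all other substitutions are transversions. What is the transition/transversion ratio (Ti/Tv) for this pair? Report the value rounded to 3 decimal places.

0.400

Mismatches occur at site 7 (G↔C, transversion), site 10 (T↔C, transition), site 17 (A↔C, transversion), site 18 (G↔T, transversion), site 21 (G↔T, transversion), site 23 (A↔G, transition), site 24 (T↔G, transversion).
Of the 7 differences, 2 transitions and 5 transversions, so Ti/Tv = 2/5 = 0.400.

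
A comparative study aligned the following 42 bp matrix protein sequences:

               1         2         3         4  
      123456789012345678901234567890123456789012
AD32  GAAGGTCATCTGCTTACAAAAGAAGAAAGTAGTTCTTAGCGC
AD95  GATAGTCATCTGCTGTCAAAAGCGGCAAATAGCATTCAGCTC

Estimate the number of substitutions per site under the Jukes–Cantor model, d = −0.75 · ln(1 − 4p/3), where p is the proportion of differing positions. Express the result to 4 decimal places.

0.3992

The sequences differ at positions 3 (A/T), 4 (G/A), 15 (T/G), 16 (A/T), 23 (A/C), 24 (A/G), 26 (A/C), 29 (G/A), 33 (T/C), 34 (T/A), 35 (C/T), 37 (T/C), 41 (G/T).
p = 13/42 = 0.309524.
d = −0.75 · ln(1 − (4/3)·0.309524) = −0.75 · ln(0.587301) = −0.75 · (-0.532218) = 0.3992.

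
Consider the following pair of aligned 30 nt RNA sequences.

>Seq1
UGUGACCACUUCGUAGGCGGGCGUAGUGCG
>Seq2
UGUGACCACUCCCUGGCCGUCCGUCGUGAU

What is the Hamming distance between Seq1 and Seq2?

Differing sites — 11:U/C; 13:G/C; 15:A/G; 17:G/C; 20:G/U; 21:G/C; 25:A/C; 29:C/A; 30:G/U.
That gives 9 mismatches out of 30 aligned sites, so the Hamming distance is 9.

9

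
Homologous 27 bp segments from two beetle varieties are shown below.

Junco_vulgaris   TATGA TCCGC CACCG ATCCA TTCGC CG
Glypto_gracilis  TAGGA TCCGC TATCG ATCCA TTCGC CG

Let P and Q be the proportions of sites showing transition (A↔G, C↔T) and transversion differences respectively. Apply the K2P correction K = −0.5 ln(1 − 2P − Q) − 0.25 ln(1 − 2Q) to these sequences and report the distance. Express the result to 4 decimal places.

Differing sites — 3:T/G (Tv); 11:C/T (Ti); 13:C/T (Ti).
Of the 3 differences, 2 transitions and 1 transversion over 27 sites: P = 2/27 = 0.074074, Q = 1/27 = 0.037037.
d = −0.5·ln(0.814815) − 0.25·ln(0.925926) = −0.5·(-0.204794) − 0.25·(-0.076961) = 0.1216.

0.1216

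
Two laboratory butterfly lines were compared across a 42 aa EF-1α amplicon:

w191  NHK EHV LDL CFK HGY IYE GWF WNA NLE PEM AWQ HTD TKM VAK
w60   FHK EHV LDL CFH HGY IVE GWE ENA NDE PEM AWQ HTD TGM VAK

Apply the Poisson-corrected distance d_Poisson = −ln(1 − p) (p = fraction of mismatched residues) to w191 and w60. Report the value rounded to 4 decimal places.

0.1823

Mismatches occur at site 1 (N→F), site 12 (K→H), site 17 (Y→V), site 21 (F→E), site 22 (W→E), site 26 (L→D), site 38 (K→G).
p = 7/42 = 0.166667.
d = −ln(1 − 0.166667) = −ln(0.833333) = 0.1823.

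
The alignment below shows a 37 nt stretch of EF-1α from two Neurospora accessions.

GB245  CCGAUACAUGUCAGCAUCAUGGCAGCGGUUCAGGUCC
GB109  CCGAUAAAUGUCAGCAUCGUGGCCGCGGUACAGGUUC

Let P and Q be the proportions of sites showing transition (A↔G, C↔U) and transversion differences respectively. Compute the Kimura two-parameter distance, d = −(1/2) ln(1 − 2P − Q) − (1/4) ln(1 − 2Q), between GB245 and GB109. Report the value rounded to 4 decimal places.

0.1491

Mismatches occur at site 7 (C/A, transversion), site 19 (A/G, transition), site 24 (A/C, transversion), site 30 (U/A, transversion), site 36 (C/U, transition).
Of the 5 differences, 2 transitions and 3 transversions over 37 sites: P = 2/37 = 0.054054, Q = 3/37 = 0.081081.
d = −0.5·ln(0.810811) − 0.25·ln(0.837838) = −0.5·(-0.209720) − 0.25·(-0.176931) = 0.1491.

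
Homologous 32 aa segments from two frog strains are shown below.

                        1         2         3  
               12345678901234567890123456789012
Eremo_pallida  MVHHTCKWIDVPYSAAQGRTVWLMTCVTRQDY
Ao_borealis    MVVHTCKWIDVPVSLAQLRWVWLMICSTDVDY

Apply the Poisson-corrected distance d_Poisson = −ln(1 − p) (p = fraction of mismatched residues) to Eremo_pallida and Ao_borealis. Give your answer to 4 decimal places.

Mismatches occur at site 3 (H→V), site 13 (Y→V), site 15 (A→L), site 18 (G→L), site 20 (T→W), site 25 (T→I), site 27 (V→S), site 29 (R→D), site 30 (Q→V).
p = 9/32 = 0.281250.
d = −ln(1 − 0.281250) = −ln(0.718750) = 0.3302.

0.3302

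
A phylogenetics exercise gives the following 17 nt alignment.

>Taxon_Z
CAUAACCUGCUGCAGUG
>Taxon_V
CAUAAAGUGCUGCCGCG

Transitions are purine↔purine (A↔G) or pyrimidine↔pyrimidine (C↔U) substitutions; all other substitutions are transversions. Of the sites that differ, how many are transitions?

1

Mismatches occur at site 6 (C↔A, transversion), site 7 (C↔G, transversion), site 14 (A↔C, transversion), site 16 (U↔C, transition).
Of the 4 differences, 1 transition and 3 transversions, so the answer is 1.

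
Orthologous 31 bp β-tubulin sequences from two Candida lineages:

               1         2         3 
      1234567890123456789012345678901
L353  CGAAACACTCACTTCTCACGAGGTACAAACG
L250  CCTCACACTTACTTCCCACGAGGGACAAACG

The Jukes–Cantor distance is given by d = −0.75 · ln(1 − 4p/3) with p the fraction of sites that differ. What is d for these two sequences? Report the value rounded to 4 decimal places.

0.2239

Differing sites — 2:G/C; 3:A/T; 4:A/C; 10:C/T; 16:T/C; 24:T/G.
p = 6/31 = 0.193548.
d = −0.75 · ln(1 − (4/3)·0.193548) = −0.75 · ln(0.741936) = −0.75 · (-0.298492) = 0.2239.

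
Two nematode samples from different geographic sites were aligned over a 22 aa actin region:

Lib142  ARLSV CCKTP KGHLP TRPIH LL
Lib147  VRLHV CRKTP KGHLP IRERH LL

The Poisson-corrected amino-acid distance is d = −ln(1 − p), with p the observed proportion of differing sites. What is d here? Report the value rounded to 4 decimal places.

0.3185

The sequences differ at positions 1 (A/V), 4 (S/H), 7 (C/R), 16 (T/I), 18 (P/E), 19 (I/R).
p = 6/22 = 0.272727.
d = −ln(1 − 0.272727) = −ln(0.727273) = 0.3185.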